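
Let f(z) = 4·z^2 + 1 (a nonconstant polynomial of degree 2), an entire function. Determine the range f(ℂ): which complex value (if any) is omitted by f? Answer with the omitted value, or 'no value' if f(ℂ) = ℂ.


Little Picard bounds the complement of f(ℂ) to at most one point.
For every w ∈ ℂ, the equation p(z) − w = 0 is a nonconstant polynomial in z and hence has at least one root by the fundamental theorem of algebra. So p is surjective onto ℂ, omitting no value.

Omitted value: no value.


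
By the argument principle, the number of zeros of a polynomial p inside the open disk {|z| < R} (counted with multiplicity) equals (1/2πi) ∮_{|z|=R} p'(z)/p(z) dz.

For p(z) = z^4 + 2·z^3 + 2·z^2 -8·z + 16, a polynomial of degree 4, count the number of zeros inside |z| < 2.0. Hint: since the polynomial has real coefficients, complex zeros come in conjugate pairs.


The zeros of p are: (1 + 1i), (1 - 1i), (-2 + 2i), (-2 - 2i).
Their magnitudes are: 1.414, 1.414, 2.828, 2.828.
Zeros with |z| < R = 2.0: (1 + 1i), (1 - 1i).
Count = 2.
By the argument principle, (1/2πi) ∮_{|z|=R} p'(z)/p(z) dz equals exactly this count.

Number of zeros inside |z| < 2.0: 2.


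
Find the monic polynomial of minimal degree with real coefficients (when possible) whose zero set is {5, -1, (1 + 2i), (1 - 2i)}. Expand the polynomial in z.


The polynomial is p(z) = ∏_{α ∈ S} (z − α), where S = {5, -1, (1 + 2i), (1 - 2i)}.
Expanding the product yields: p(z) = z^4 -6·z^3 + 8·z^2 -10·z -25.
Note conjugate pairs combine to real quadratics: (z − (1+2i))(z − (1−2i)) = z² − 2z + 5.
The resulting polynomial has degree 4 and real coefficients as required.

p(z) = z^4 -6·z^3 + 8·z^2 -10·z -25.


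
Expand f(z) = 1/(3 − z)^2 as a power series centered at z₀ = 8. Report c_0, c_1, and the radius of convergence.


Let w = z − z₀, so z = z₀ + w.
Then 3 − z = 3 − (z₀ + w) = (3 − z₀) − w = -5 − w.
f(z) = 1/(-5 − w)^2 = (1/(-5)^2) · (1 − w/(-5))^{−2}.
By the binomial series (1−u)^{−2} = Σ_{n≥0} C(n+1, 1) u^n for |u|<1, with u = w/(-5):
  c_n = C(n+1, 1) / (-5)^(n+2).
  c_0 = 1/(-5)^2 = 1/25.
  c_1 = 2/(-5)^3 = -2/125.
The series is valid for |w/d| < 1, i.e. |z − z₀| < |d|.
Radius of convergence: R = |3 − z₀| = |-5| = 5 (distance from z₀ to the singularity z = 3).

c_0 = 1/25, c_1 = -2/125; R = 5.


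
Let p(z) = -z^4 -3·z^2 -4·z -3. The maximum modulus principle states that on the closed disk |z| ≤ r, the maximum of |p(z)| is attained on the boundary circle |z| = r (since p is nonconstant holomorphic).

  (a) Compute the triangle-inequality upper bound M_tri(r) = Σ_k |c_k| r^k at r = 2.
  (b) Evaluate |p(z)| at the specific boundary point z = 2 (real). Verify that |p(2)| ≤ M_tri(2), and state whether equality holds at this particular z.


Coefficients: c_0 = -3, c_1 = -4, c_2 = -3, c_3 = 0, c_4 = -1. Radius r = 2.
Part (a). Triangle bound: M_tri(r) = Σ_k |c_k| r^k
  = |-3|·2^0 + |-4|·2^1 + |-3|·2^2 + |0|·2^3 + |-1|·2^4
  = 3 + 8 + 12 + 0 + 16 = 39.
This bounds M(r) := max_{|z|=r} |p(z)| from above; equality holds iff all terms c_k z^k can be made to align in phase at a single z on |z|=r.
Part (b). At z = 2 (real, on the circle |z| = r):
  p(2) = (-3)·2^0 + (-4)·2^1 + (-3)·2^2 + (0)·2^3 + (-1)·2^4 = -39.
  |p(2)| = 39.
Since all nonzero coefficients share the same sign, |p(2)| = 39 = M_tri(2); the triangle bound is attained at z = 2, so in fact M(r) = 39.

M_tri(2) = 39; |p(2)| = 39; equality at z=2: yes.


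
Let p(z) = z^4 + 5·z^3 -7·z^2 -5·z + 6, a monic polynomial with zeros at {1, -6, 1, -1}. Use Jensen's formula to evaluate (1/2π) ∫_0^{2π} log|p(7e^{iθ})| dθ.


Zeros: -6, -1, 1, 1; r = 7.
Inside |z| < r: -6, -1, 1, 1. Outside (|z| ≥ r): ∅.
p(0) = 6, so log|p(0)| = log(6) = 1.7918.
Apply Jensen: I(r) = log|p(0)| + Σ_k log(r/|z_k|), summed over zeros inside |z| < r.
  log(r/|z_k|) for z_k = 1: log(7/1) = 1.9459
  log(r/|z_k|) for z_k = -6: log(7/6) = 0.1542
  log(r/|z_k|) for z_k = 1: log(7/1) = 1.9459
  log(r/|z_k|) for z_k = -1: log(7/1) = 1.9459
Sum over inside zeros: 5.9919.
I(r) = log|p(0)| + (inside sum) = 1.7918 + 5.9919 = 7.7836.
Closed form (all zeros inside, monic): I(r) = n·log(r) = 4·log(7) = 7.7836. ✓

I(r) ≈ 7.7836.


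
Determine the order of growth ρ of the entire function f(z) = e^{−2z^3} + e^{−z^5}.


Each summand is entire of order 3 and 5 respectively (as in the single-exponential case). The order of a sum is at most the max of the orders, so ρ ≤ 5. For the lower bound: on |z|=r choose arg z so that -1z^5 is real positive; then |e^{-1z^5}| = e^{1r^5} while |e^{-2z^3}| ≤ e^{2r^3} = o(e^{1r^5}). So |f| ≥ e^{1r^5}(1 − o(1)) and ρ ≥ 5. Hence ρ = max(3, 5) = 5.
Therefore ρ = 5.

Order ρ = 5.


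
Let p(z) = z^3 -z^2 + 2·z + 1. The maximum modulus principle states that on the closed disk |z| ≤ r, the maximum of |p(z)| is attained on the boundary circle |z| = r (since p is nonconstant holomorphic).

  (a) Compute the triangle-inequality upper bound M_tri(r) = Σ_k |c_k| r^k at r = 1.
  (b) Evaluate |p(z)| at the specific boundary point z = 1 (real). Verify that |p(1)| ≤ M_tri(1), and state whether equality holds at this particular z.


Coefficients: c_0 = 1, c_1 = 2, c_2 = -1, c_3 = 1. Radius r = 1.
Part (a). Triangle bound: M_tri(r) = Σ_k |c_k| r^k
  = |1|·1^0 + |2|·1^1 + |-1|·1^2 + |1|·1^3
  = 1 + 2 + 1 + 1 = 5.
This bounds M(r) := max_{|z|=r} |p(z)| from above; equality holds iff all terms c_k z^k can be made to align in phase at a single z on |z|=r.
Part (b). At z = 1 (real, on the circle |z| = r):
  p(1) = (1)·1^0 + (2)·1^1 + (-1)·1^2 + (1)·1^3 = 3.
  |p(1)| = 3.
Check: |p(1)| = 3 ≤ 5 = M_tri(1). ✓ Equality does not hold at z = 1 (the coefficients have mixed signs, so the terms do not all align in phase there).

M_tri(1) = 5; |p(1)| = 3; equality at z=1: no.


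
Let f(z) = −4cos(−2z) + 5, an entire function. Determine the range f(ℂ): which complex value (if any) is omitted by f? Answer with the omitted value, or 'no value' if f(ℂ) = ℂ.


Little Picard bounds the complement of f(ℂ) to at most one point.
cos is entire and surjective onto ℂ: for every w ∈ ℂ, cos(ζ) = w has a solution ζ ∈ ℂ (e.g., via the complex inverse arccos). With ζ = −2z this gives z = ζ/(-2). Then -4·cos(−2z) takes every value in -4·ℂ = ℂ, and adding 5 is a bijection of ℂ. So f is surjective and omits no value. (Note: only on the real line is cos bounded by [−1, 1].)

Omitted value: no value.


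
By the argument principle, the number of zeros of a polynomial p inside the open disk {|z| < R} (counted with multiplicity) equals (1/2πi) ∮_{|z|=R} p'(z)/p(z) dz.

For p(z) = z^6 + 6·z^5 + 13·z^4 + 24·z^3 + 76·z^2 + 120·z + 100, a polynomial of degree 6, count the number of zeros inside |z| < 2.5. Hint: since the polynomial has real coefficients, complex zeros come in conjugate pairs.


The zeros of p are: (-3 + 1i), (-3 - 1i), (1 + 2i), (1 - 2i), (-1 + 1i), (-1 - 1i).
Their magnitudes are: 3.162, 3.162, 2.236, 2.236, 1.414, 1.414.
Zeros with |z| < R = 2.5: (1 + 2i), (1 - 2i), (-1 + 1i), (-1 - 1i).
Count = 4.
By the argument principle, (1/2πi) ∮_{|z|=R} p'(z)/p(z) dz equals exactly this count.

Number of zeros inside |z| < 2.5: 4.


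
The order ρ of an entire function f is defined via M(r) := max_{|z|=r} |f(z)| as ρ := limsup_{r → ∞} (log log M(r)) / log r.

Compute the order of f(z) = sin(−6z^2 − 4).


Write sin(w) = (e^{iw} ± e^{−iw})/(2 or 2i), so |sin(w)| ≤ e^{|w|}. With w = −6z^2 − 4, |w| ≤ 6r^2 + 4 on |z|=r, giving M(r) ≤ e^{6r^2 + 4} and ρ ≤ 2. For the lower bound, choose z on |z|=r with -6z^2 purely imaginary of modulus 6r^2; then |sin(−6z^2 − 4)| grows like e^{6r^2}/2, so ρ ≥ 2. Hence ρ = 2.
Therefore ρ = 2.

Order ρ = 2.


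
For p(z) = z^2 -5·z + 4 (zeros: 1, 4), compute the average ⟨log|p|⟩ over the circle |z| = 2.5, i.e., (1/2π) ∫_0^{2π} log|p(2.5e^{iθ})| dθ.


Zeros: 1, 4; r = 2.5.
Inside |z| < r: 1. Outside (|z| ≥ r): 4.
p(0) = 4, so log|p(0)| = log(4) = 1.3863.
Apply Jensen: I(r) = log|p(0)| + Σ_k log(r/|z_k|), summed over zeros inside |z| < r.
  log(r/|z_k|) for z_k = 1: log(2.5/1) = 0.9163
  Outside zeros (4) contribute nothing to the Jensen sum.
Sum over inside zeros: 0.9163.
I(r) = log|p(0)| + (inside sum) = 1.3863 + 0.9163 = 2.3026.
Note: since some zeros are outside |z| ≤ r, the simplified n·log(r) form does NOT apply — only the inside zeros contribute.

I(r) ≈ 2.3026.


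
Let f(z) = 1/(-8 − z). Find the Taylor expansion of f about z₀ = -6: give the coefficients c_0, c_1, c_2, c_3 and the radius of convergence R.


Let w = z − z₀, so z = z₀ + w.
Then -8 − z = -8 − (z₀ + w) = (-8 − z₀) − w = -2 − w.
f(z) = 1/(-2 − w) = (1/(-2)) · 1/(1 − w/(-2)) = Σ_{n≥0} w^n / (-2)^(n+1).
So c_n = 1/(-2)^(n+1):
  c_0 = 1/(-2)^1 = -1/2.
  c_1 = 1/(-2)^2 = 1/4.
  c_2 = 1/(-2)^3 = -1/8.
  c_3 = 1/(-2)^4 = 1/16.
The series is valid for |w/d| < 1, i.e. |z − z₀| < |d|.
Radius of convergence: R = |-8 − z₀| = |-2| = 2 (distance from z₀ to the singularity z = -8).

c_0 = -1/2, c_1 = 1/4, c_2 = -1/8, c_3 = 1/16; R = 2.


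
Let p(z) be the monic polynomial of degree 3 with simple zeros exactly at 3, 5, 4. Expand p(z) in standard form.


The polynomial is p(z) = ∏_{α ∈ S} (z − α), where S = {3, 5, 4}.
Expanding the product yields: p(z) = z^3 -12·z^2 + 47·z -60.
The resulting polynomial has degree 3 and real coefficients as required.

p(z) = z^3 -12·z^2 + 47·z -60.


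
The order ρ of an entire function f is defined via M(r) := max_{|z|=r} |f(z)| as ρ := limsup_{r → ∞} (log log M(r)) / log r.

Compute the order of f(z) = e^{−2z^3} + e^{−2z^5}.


Each summand is entire of order 3 and 5 respectively (as in the single-exponential case). The order of a sum is at most the max of the orders, so ρ ≤ 5. For the lower bound: on |z|=r choose arg z so that -2z^5 is real positive; then |e^{-2z^5}| = e^{2r^5} while |e^{-2z^3}| ≤ e^{2r^3} = o(e^{2r^5}). So |f| ≥ e^{2r^5}(1 − o(1)) and ρ ≥ 5. Hence ρ = max(3, 5) = 5.
Therefore ρ = 5.

Order ρ = 5.


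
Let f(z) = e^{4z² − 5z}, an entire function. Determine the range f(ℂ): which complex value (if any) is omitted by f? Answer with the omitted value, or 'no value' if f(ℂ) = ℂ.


Little Picard bounds the complement of f(ℂ) to at most one point.
The exponent g(z) = 4z² − 5z is a nonconstant polynomial, hence surjective onto ℂ. So e^{g(z)} takes every value in {e^w : w ∈ ℂ} = ℂ ∖ {0}. Adding 0 shifts the range to ℂ ∖ {0}. f omits exactly 0.

Omitted value: 0.


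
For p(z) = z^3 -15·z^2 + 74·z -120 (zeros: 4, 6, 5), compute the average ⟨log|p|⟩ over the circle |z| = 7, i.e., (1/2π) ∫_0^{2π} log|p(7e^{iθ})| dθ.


Zeros: 4, 5, 6; r = 7.
Inside |z| < r: 4, 5, 6. Outside (|z| ≥ r): ∅.
p(0) = -120, so log|p(0)| = log(120) = 4.7875.
Apply Jensen: I(r) = log|p(0)| + Σ_k log(r/|z_k|), summed over zeros inside |z| < r.
  log(r/|z_k|) for z_k = 4: log(7/4) = 0.5596
  log(r/|z_k|) for z_k = 6: log(7/6) = 0.1542
  log(r/|z_k|) for z_k = 5: log(7/5) = 0.3365
Sum over inside zeros: 1.0502.
I(r) = log|p(0)| + (inside sum) = 4.7875 + 1.0502 = 5.8377.
Closed form (all zeros inside, monic): I(r) = n·log(r) = 3·log(7) = 5.8377. ✓

I(r) ≈ 5.8377.


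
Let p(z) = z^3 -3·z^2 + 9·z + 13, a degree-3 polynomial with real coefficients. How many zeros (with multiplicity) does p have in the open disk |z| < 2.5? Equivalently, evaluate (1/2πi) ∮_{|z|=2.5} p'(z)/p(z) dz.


The zeros of p are: (2 + 3i), (2 - 3i), -1.
Their magnitudes are: 3.606, 3.606, 1.
Zeros with |z| < R = 2.5: -1.
Count = 1.
By the argument principle, (1/2πi) ∮_{|z|=R} p'(z)/p(z) dz equals exactly this count.

Number of zeros inside |z| < 2.5: 1.


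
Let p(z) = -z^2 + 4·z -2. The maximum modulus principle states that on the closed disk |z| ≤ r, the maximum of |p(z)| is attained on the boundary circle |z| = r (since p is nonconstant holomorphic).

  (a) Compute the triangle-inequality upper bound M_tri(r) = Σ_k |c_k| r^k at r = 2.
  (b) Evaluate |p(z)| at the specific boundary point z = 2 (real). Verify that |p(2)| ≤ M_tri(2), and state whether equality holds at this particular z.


Coefficients: c_0 = -2, c_1 = 4, c_2 = -1. Radius r = 2.
Part (a). Triangle bound: M_tri(r) = Σ_k |c_k| r^k
  = |-2|·2^0 + |4|·2^1 + |-1|·2^2
  = 2 + 8 + 4 = 14.
This bounds M(r) := max_{|z|=r} |p(z)| from above; equality holds iff all terms c_k z^k can be made to align in phase at a single z on |z|=r.
Part (b). At z = 2 (real, on the circle |z| = r):
  p(2) = (-2)·2^0 + (4)·2^1 + (-1)·2^2 = 2.
  |p(2)| = 2.
Check: |p(2)| = 2 ≤ 14 = M_tri(2). ✓ Equality does not hold at z = 2 (the coefficients have mixed signs, so the terms do not all align in phase there).

M_tri(2) = 14; |p(2)| = 2; equality at z=2: no.


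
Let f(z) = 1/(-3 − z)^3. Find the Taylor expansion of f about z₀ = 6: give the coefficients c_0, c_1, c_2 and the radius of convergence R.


Let w = z − z₀, so z = z₀ + w.
Then -3 − z = -3 − (z₀ + w) = (-3 − z₀) − w = -9 − w.
f(z) = 1/(-9 − w)^3 = (1/(-9)^3) · (1 − w/(-9))^{−3}.
By the binomial series (1−u)^{−3} = Σ_{n≥0} C(n+2, 2) u^n for |u|<1, with u = w/(-9):
  c_n = C(n+2, 2) / (-9)^(n+3).
  c_0 = 1/(-9)^3 = -1/729.
  c_1 = 3/(-9)^4 = 1/2187.
  c_2 = 6/(-9)^5 = -2/19683.
The series is valid for |w/d| < 1, i.e. |z − z₀| < |d|.
Radius of convergence: R = |-3 − z₀| = |-9| = 9 (distance from z₀ to the singularity z = -3).

c_0 = -1/729, c_1 = 1/2187, c_2 = -2/19683; R = 9.


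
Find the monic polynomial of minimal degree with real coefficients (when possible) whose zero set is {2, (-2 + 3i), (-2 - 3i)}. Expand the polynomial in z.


The polynomial is p(z) = ∏_{α ∈ S} (z − α), where S = {2, (-2 + 3i), (-2 - 3i)}.
Expanding the product yields: p(z) = z^3 + 2·z^2 + 5·z -26.
Note conjugate pairs combine to real quadratics: (z − (-2+3i))(z − (-2−3i)) = z² + 4z + 13.
The resulting polynomial has degree 3 and real coefficients as required.

p(z) = z^3 + 2·z^2 + 5·z -26.


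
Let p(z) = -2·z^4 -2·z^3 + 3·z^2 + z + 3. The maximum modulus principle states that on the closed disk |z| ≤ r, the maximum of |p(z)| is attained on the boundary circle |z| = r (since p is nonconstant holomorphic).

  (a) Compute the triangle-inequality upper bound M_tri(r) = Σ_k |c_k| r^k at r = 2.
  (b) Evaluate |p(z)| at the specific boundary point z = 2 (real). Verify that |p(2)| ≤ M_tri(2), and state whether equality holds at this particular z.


Coefficients: c_0 = 3, c_1 = 1, c_2 = 3, c_3 = -2, c_4 = -2. Radius r = 2.
Part (a). Triangle bound: M_tri(r) = Σ_k |c_k| r^k
  = |3|·2^0 + |1|·2^1 + |3|·2^2 + |-2|·2^3 + |-2|·2^4
  = 3 + 2 + 12 + 16 + 32 = 65.
This bounds M(r) := max_{|z|=r} |p(z)| from above; equality holds iff all terms c_k z^k can be made to align in phase at a single z on |z|=r.
Part (b). At z = 2 (real, on the circle |z| = r):
  p(2) = (3)·2^0 + (1)·2^1 + (3)·2^2 + (-2)·2^3 + (-2)·2^4 = -31.
  |p(2)| = 31.
Check: |p(2)| = 31 ≤ 65 = M_tri(2). ✓ Equality does not hold at z = 2 (the coefficients have mixed signs, so the terms do not all align in phase there).

M_tri(2) = 65; |p(2)| = 31; equality at z=2: no.


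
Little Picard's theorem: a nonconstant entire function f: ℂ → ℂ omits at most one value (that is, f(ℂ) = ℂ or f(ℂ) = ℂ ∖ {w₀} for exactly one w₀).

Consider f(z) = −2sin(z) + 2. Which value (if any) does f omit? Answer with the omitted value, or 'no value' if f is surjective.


Little Picard bounds the complement of f(ℂ) to at most one point.
sin is entire and surjective onto ℂ: for every w ∈ ℂ, sin(ζ) = w has a solution ζ ∈ ℂ (e.g., via the complex inverse arcsin). With ζ = z this gives z = ζ/(1). Then -2·sin(z) takes every value in -2·ℂ = ℂ, and adding 2 is a bijection of ℂ. So f is surjective and omits no value. (Note: only on the real line is sin bounded by [−1, 1].)

Omitted value: no value.


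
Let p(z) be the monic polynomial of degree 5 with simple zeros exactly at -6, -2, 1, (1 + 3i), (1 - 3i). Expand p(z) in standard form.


The polynomial is p(z) = ∏_{α ∈ S} (z − α), where S = {-6, -2, 1, (1 + 3i), (1 - 3i)}.
Expanding the product yields: p(z) = z^5 + 5·z^4 + 50·z^2 + 64·z -120.
Note conjugate pairs combine to real quadratics: (z − (1+3i))(z − (1−3i)) = z² − 2z + 10.
The resulting polynomial has degree 5 and real coefficients as required.

p(z) = z^5 + 5·z^4 + 50·z^2 + 64·z -120.


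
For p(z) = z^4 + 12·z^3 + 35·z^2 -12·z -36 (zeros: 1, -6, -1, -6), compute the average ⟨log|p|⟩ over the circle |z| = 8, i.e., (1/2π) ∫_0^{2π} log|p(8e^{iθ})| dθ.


Zeros: -6, -6, -1, 1; r = 8.
Inside |z| < r: -6, -6, -1, 1. Outside (|z| ≥ r): ∅.
p(0) = -36, so log|p(0)| = log(36) = 3.5835.
Apply Jensen: I(r) = log|p(0)| + Σ_k log(r/|z_k|), summed over zeros inside |z| < r.
  log(r/|z_k|) for z_k = 1: log(8/1) = 2.0794
  log(r/|z_k|) for z_k = -6: log(8/6) = 0.2877
  log(r/|z_k|) for z_k = -1: log(8/1) = 2.0794
  log(r/|z_k|) for z_k = -6: log(8/6) = 0.2877
Sum over inside zeros: 4.7342.
I(r) = log|p(0)| + (inside sum) = 3.5835 + 4.7342 = 8.3178.
Closed form (all zeros inside, monic): I(r) = n·log(r) = 4·log(8) = 8.3178. ✓

I(r) ≈ 8.3178.


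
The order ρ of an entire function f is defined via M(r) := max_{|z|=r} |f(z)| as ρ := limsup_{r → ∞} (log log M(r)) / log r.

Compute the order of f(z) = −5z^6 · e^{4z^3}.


M(r) = max_{|z|=r} |-5|·|z|^6·|e^{4z^3}| = 5·r^6 · e^{4r^3} (the factors attain their maxima compatibly on |z|=r). Then log M(r) = log 5 + 6·log r + 4r^3, dominated by the last term, so log log M(r) ~ 3·log r. The polynomial factor -5z^6 contributes only a log r term and does not affect the order. ρ = 3.
Therefore ρ = 3.

Order ρ = 3.


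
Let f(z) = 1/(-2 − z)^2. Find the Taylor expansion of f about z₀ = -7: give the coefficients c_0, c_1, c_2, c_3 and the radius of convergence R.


Let w = z − z₀, so z = z₀ + w.
Then -2 − z = -2 − (z₀ + w) = (-2 − z₀) − w = 5 − w.
f(z) = 1/(5 − w)^2 = (1/(5)^2) · (1 − w/(5))^{−2}.
By the binomial series (1−u)^{−2} = Σ_{n≥0} C(n+1, 1) u^n for |u|<1, with u = w/(5):
  c_n = C(n+1, 1) / (5)^(n+2).
  c_0 = 1/(5)^2 = 1/25.
  c_1 = 2/(5)^3 = 2/125.
  c_2 = 3/(5)^4 = 3/625.
  c_3 = 4/(5)^5 = 4/3125.
The series is valid for |w/d| < 1, i.e. |z − z₀| < |d|.
Radius of convergence: R = |-2 − z₀| = |5| = 5 (distance from z₀ to the singularity z = -2).

c_0 = 1/25, c_1 = 2/125, c_2 = 3/625, c_3 = 4/3125; R = 5.


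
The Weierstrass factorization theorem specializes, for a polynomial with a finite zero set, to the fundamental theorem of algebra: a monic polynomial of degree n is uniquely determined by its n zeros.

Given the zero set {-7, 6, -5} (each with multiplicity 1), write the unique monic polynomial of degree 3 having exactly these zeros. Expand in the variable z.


The polynomial is p(z) = ∏_{α ∈ S} (z − α), where S = {-7, 6, -5}.
Expanding the product yields: p(z) = z^3 + 6·z^2 -37·z -210.
The resulting polynomial has degree 3 and real coefficients as required.

p(z) = z^3 + 6·z^2 -37·z -210.


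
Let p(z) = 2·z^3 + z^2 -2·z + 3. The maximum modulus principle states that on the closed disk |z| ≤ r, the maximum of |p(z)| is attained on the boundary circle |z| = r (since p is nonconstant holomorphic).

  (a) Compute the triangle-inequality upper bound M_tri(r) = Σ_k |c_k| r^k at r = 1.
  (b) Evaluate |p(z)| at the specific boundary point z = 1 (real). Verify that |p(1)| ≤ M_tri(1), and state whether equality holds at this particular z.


Coefficients: c_0 = 3, c_1 = -2, c_2 = 1, c_3 = 2. Radius r = 1.
Part (a). Triangle bound: M_tri(r) = Σ_k |c_k| r^k
  = |3|·1^0 + |-2|·1^1 + |1|·1^2 + |2|·1^3
  = 3 + 2 + 1 + 2 = 8.
This bounds M(r) := max_{|z|=r} |p(z)| from above; equality holds iff all terms c_k z^k can be made to align in phase at a single z on |z|=r.
Part (b). At z = 1 (real, on the circle |z| = r):
  p(1) = (3)·1^0 + (-2)·1^1 + (1)·1^2 + (2)·1^3 = 4.
  |p(1)| = 4.
Check: |p(1)| = 4 ≤ 8 = M_tri(1). ✓ Equality does not hold at z = 1 (the coefficients have mixed signs, so the terms do not all align in phase there).

M_tri(1) = 8; |p(1)| = 4; equality at z=1: no.


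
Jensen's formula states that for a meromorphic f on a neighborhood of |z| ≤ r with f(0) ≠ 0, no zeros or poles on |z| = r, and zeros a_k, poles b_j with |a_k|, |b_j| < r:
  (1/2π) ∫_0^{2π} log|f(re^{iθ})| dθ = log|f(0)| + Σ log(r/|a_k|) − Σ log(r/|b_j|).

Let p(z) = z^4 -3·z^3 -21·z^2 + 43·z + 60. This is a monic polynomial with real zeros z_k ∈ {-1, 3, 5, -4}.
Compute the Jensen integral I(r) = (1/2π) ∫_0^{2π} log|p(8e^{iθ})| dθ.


Zeros: -4, -1, 3, 5; r = 8.
Inside |z| < r: -4, -1, 3, 5. Outside (|z| ≥ r): ∅.
p(0) = 60, so log|p(0)| = log(60) = 4.0943.
Apply Jensen: I(r) = log|p(0)| + Σ_k log(r/|z_k|), summed over zeros inside |z| < r.
  log(r/|z_k|) for z_k = -1: log(8/1) = 2.0794
  log(r/|z_k|) for z_k = 3: log(8/3) = 0.9808
  log(r/|z_k|) for z_k = 5: log(8/5) = 0.4700
  log(r/|z_k|) for z_k = -4: log(8/4) = 0.6931
Sum over inside zeros: 4.2234.
I(r) = log|p(0)| + (inside sum) = 4.0943 + 4.2234 = 8.3178.
Closed form (all zeros inside, monic): I(r) = n·log(r) = 4·log(8) = 8.3178. ✓

I(r) ≈ 8.3178.


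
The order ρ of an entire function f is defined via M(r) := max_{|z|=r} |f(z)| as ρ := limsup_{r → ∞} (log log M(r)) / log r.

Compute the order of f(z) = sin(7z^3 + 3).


Write sin(w) = (e^{iw} ± e^{−iw})/(2 or 2i), so |sin(w)| ≤ e^{|w|}. With w = 7z^3 + 3, |w| ≤ 7r^3 + 3 on |z|=r, giving M(r) ≤ e^{7r^3 + 3} and ρ ≤ 3. For the lower bound, choose z on |z|=r with 7z^3 purely imaginary of modulus 7r^3; then |sin(7z^3 + 3)| grows like e^{7r^3}/2, so ρ ≥ 3. Hence ρ = 3.
Therefore ρ = 3.

Order ρ = 3.


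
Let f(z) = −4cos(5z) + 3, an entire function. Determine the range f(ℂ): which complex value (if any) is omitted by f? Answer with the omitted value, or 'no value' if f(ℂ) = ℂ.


Little Picard bounds the complement of f(ℂ) to at most one point.
cos is entire and surjective onto ℂ: for every w ∈ ℂ, cos(ζ) = w has a solution ζ ∈ ℂ (e.g., via the complex inverse arccos). With ζ = 5z this gives z = ζ/(5). Then -4·cos(5z) takes every value in -4·ℂ = ℂ, and adding 3 is a bijection of ℂ. So f is surjective and omits no value. (Note: only on the real line is cos bounded by [−1, 1].)

Omitted value: no value.


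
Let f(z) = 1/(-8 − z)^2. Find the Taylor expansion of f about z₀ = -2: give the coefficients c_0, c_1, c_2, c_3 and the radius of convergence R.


Let w = z − z₀, so z = z₀ + w.
Then -8 − z = -8 − (z₀ + w) = (-8 − z₀) − w = -6 − w.
f(z) = 1/(-6 − w)^2 = (1/(-6)^2) · (1 − w/(-6))^{−2}.
By the binomial series (1−u)^{−2} = Σ_{n≥0} C(n+1, 1) u^n for |u|<1, with u = w/(-6):
  c_n = C(n+1, 1) / (-6)^(n+2).
  c_0 = 1/(-6)^2 = 1/36.
  c_1 = 2/(-6)^3 = -1/108.
  c_2 = 3/(-6)^4 = 1/432.
  c_3 = 4/(-6)^5 = -1/1944.
The series is valid for |w/d| < 1, i.e. |z − z₀| < |d|.
Radius of convergence: R = |-8 − z₀| = |-6| = 6 (distance from z₀ to the singularity z = -8).

c_0 = 1/36, c_1 = -1/108, c_2 = 1/432, c_3 = -1/1944; R = 6.


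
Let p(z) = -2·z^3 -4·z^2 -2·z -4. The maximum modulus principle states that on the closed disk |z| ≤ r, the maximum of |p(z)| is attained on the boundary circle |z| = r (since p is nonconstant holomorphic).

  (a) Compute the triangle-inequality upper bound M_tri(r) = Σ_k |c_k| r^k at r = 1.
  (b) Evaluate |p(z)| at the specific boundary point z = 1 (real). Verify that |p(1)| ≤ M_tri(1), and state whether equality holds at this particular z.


Coefficients: c_0 = -4, c_1 = -2, c_2 = -4, c_3 = -2. Radius r = 1.
Part (a). Triangle bound: M_tri(r) = Σ_k |c_k| r^k
  = |-4|·1^0 + |-2|·1^1 + |-4|·1^2 + |-2|·1^3
  = 4 + 2 + 4 + 2 = 12.
This bounds M(r) := max_{|z|=r} |p(z)| from above; equality holds iff all terms c_k z^k can be made to align in phase at a single z on |z|=r.
Part (b). At z = 1 (real, on the circle |z| = r):
  p(1) = (-4)·1^0 + (-2)·1^1 + (-4)·1^2 + (-2)·1^3 = -12.
  |p(1)| = 12.
Since all nonzero coefficients share the same sign, |p(1)| = 12 = M_tri(1); the triangle bound is attained at z = 1, so in fact M(r) = 12.

M_tri(1) = 12; |p(1)| = 12; equality at z=1: yes.


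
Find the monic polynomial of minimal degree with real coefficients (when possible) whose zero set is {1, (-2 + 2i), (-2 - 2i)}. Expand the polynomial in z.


The polynomial is p(z) = ∏_{α ∈ S} (z − α), where S = {1, (-2 + 2i), (-2 - 2i)}.
Expanding the product yields: p(z) = z^3 + 3·z^2 + 4·z -8.
Note conjugate pairs combine to real quadratics: (z − (-2+2i))(z − (-2−2i)) = z² + 4z + 8.
The resulting polynomial has degree 3 and real coefficients as required.

p(z) = z^3 + 3·z^2 + 4·z -8.


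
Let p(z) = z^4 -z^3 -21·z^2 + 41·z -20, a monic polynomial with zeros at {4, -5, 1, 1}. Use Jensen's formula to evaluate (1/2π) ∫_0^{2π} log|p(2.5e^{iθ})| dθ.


Zeros: -5, 1, 1, 4; r = 2.5.
Inside |z| < r: 1, 1. Outside (|z| ≥ r): -5, 4.
p(0) = -20, so log|p(0)| = log(20) = 2.9957.
Apply Jensen: I(r) = log|p(0)| + Σ_k log(r/|z_k|), summed over zeros inside |z| < r.
  log(r/|z_k|) for z_k = 1: log(2.5/1) = 0.9163
  log(r/|z_k|) for z_k = 1: log(2.5/1) = 0.9163
  Outside zeros (-5, 4) contribute nothing to the Jensen sum.
Sum over inside zeros: 1.8326.
I(r) = log|p(0)| + (inside sum) = 2.9957 + 1.8326 = 4.8283.
Note: since some zeros are outside |z| ≤ r, the simplified n·log(r) form does NOT apply — only the inside zeros contribute.

I(r) ≈ 4.8283.


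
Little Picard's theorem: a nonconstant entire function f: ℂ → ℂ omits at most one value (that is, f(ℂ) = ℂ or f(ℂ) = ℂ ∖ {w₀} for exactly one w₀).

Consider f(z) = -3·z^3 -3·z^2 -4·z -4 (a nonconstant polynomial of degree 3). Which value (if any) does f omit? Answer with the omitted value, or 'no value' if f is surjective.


Little Picard bounds the complement of f(ℂ) to at most one point.
For every w ∈ ℂ, the equation p(z) − w = 0 is a nonconstant polynomial in z and hence has at least one root by the fundamental theorem of algebra. So p is surjective onto ℂ, omitting no value.

Omitted value: no value.


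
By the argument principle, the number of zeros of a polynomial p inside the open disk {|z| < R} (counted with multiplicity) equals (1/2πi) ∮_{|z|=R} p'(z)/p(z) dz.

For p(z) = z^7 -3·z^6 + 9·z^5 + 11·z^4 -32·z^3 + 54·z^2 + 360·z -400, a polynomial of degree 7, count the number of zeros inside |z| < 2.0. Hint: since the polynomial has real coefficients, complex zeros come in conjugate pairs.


The zeros of p are: (-2 + 1i), (-2 - 1i), 1, (2 + 2i), (2 - 2i), (1 + 3i), (1 - 3i).
Their magnitudes are: 2.236, 2.236, 1, 2.828, 2.828, 3.162, 3.162.
Zeros with |z| < R = 2.0: 1.
Count = 1.
By the argument principle, (1/2πi) ∮_{|z|=R} p'(z)/p(z) dz equals exactly this count.

Number of zeros inside |z| < 2.0: 1.


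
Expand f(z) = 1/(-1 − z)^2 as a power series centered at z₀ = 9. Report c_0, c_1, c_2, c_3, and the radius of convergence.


Let w = z − z₀, so z = z₀ + w.
Then -1 − z = -1 − (z₀ + w) = (-1 − z₀) − w = -10 − w.
f(z) = 1/(-10 − w)^2 = (1/(-10)^2) · (1 − w/(-10))^{−2}.
By the binomial series (1−u)^{−2} = Σ_{n≥0} C(n+1, 1) u^n for |u|<1, with u = w/(-10):
  c_n = C(n+1, 1) / (-10)^(n+2).
  c_0 = 1/(-10)^2 = 1/100.
  c_1 = 2/(-10)^3 = -1/500.
  c_2 = 3/(-10)^4 = 3/10000.
  c_3 = 4/(-10)^5 = -1/25000.
The series is valid for |w/d| < 1, i.e. |z − z₀| < |d|.
Radius of convergence: R = |-1 − z₀| = |-10| = 10 (distance from z₀ to the singularity z = -1).

c_0 = 1/100, c_1 = -1/500, c_2 = 3/10000, c_3 = -1/25000; R = 10.


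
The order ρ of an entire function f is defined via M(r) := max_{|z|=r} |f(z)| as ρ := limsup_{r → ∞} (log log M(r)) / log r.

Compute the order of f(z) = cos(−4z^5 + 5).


Write cos(w) = (e^{iw} ± e^{−iw})/(2 or 2i), so |cos(w)| ≤ e^{|w|}. With w = −4z^5 + 5, |w| ≤ 4r^5 + 5 on |z|=r, giving M(r) ≤ e^{4r^5 + 5} and ρ ≤ 5. For the lower bound, choose z on |z|=r with -4z^5 purely imaginary of modulus 4r^5; then |cos(−4z^5 + 5)| grows like e^{4r^5}/2, so ρ ≥ 5. Hence ρ = 5.
Therefore ρ = 5.

Order ρ = 5.


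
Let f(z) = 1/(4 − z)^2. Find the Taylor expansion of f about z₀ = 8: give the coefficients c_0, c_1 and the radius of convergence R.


Let w = z − z₀, so z = z₀ + w.
Then 4 − z = 4 − (z₀ + w) = (4 − z₀) − w = -4 − w.
f(z) = 1/(-4 − w)^2 = (1/(-4)^2) · (1 − w/(-4))^{−2}.
By the binomial series (1−u)^{−2} = Σ_{n≥0} C(n+1, 1) u^n for |u|<1, with u = w/(-4):
  c_n = C(n+1, 1) / (-4)^(n+2).
  c_0 = 1/(-4)^2 = 1/16.
  c_1 = 2/(-4)^3 = -1/32.
The series is valid for |w/d| < 1, i.e. |z − z₀| < |d|.
Radius of convergence: R = |4 − z₀| = |-4| = 4 (distance from z₀ to the singularity z = 4).

c_0 = 1/16, c_1 = -1/32; R = 4.


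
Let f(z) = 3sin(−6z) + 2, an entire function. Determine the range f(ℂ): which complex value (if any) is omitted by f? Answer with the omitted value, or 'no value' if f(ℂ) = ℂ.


Little Picard bounds the complement of f(ℂ) to at most one point.
sin is entire and surjective onto ℂ: for every w ∈ ℂ, sin(ζ) = w has a solution ζ ∈ ℂ (e.g., via the complex inverse arcsin). With ζ = −6z this gives z = ζ/(-6). Then 3·sin(−6z) takes every value in 3·ℂ = ℂ, and adding 2 is a bijection of ℂ. So f is surjective and omits no value. (Note: only on the real line is sin bounded by [−1, 1].)

Omitted value: no value.


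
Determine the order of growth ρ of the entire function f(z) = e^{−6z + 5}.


|e^{−6z + 5}| = e^{Re(-6·z) + 5} ≤ e^{6|z|^1 + 5} = e^{6r^1 + 5} on |z| = r, so ρ ≤ 1. Choosing z on |z|=r so that -6·z is real positive (always possible by picking arg z appropriately) gives |f(z)| = e^{6r^1 + 5}, matching the bound. The additive constant 5 does not affect log log M(r) ~ 1·log r. Hence ρ = 1.
Therefore ρ = 1.

Order ρ = 1.


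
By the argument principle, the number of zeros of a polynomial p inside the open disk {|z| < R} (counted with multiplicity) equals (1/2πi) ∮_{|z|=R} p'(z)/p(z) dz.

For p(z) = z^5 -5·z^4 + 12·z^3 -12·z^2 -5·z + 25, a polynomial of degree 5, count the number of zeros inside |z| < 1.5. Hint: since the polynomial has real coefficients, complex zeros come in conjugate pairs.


The zeros of p are: (1 + 2i), (1 - 2i), (2 + 1i), (2 - 1i), -1.
Their magnitudes are: 2.236, 2.236, 2.236, 2.236, 1.
Zeros with |z| < R = 1.5: -1.
Count = 1.
By the argument principle, (1/2πi) ∮_{|z|=R} p'(z)/p(z) dz equals exactly this count.

Number of zeros inside |z| < 1.5: 1.


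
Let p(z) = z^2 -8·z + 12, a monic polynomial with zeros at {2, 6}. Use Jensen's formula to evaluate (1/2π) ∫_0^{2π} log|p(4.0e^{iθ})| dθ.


Zeros: 2, 6; r = 4.0.
Inside |z| < r: 2. Outside (|z| ≥ r): 6.
p(0) = 12, so log|p(0)| = log(12) = 2.4849.
Apply Jensen: I(r) = log|p(0)| + Σ_k log(r/|z_k|), summed over zeros inside |z| < r.
  log(r/|z_k|) for z_k = 2: log(4.0/2) = 0.6931
  Outside zeros (6) contribute nothing to the Jensen sum.
Sum over inside zeros: 0.6931.
I(r) = log|p(0)| + (inside sum) = 2.4849 + 0.6931 = 3.1781.
Note: since some zeros are outside |z| ≤ r, the simplified n·log(r) form does NOT apply — only the inside zeros contribute.

I(r) ≈ 3.1781.


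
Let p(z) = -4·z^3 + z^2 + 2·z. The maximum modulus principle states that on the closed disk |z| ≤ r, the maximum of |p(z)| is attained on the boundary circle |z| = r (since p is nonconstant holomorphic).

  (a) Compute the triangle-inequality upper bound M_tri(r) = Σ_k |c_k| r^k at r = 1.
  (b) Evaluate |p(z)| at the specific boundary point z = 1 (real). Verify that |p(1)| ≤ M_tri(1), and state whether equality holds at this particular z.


Coefficients: c_0 = 0, c_1 = 2, c_2 = 1, c_3 = -4. Radius r = 1.
Part (a). Triangle bound: M_tri(r) = Σ_k |c_k| r^k
  = |0|·1^0 + |2|·1^1 + |1|·1^2 + |-4|·1^3
  = 0 + 2 + 1 + 4 = 7.
This bounds M(r) := max_{|z|=r} |p(z)| from above; equality holds iff all terms c_k z^k can be made to align in phase at a single z on |z|=r.
Part (b). At z = 1 (real, on the circle |z| = r):
  p(1) = (0)·1^0 + (2)·1^1 + (1)·1^2 + (-4)·1^3 = -1.
  |p(1)| = 1.
Check: |p(1)| = 1 ≤ 7 = M_tri(1). ✓ Equality does not hold at z = 1 (the coefficients have mixed signs, so the terms do not all align in phase there).

M_tri(1) = 7; |p(1)| = 1; equality at z=1: no.


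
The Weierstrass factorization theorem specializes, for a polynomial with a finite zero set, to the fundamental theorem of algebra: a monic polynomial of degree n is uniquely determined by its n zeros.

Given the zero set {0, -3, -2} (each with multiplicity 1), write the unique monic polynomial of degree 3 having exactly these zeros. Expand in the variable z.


The polynomial is p(z) = ∏_{α ∈ S} (z − α), where S = {0, -3, -2}.
Expanding the product yields: p(z) = z^3 + 5·z^2 + 6·z.
The resulting polynomial has degree 3 and real coefficients as required.

p(z) = z^3 + 5·z^2 + 6·z.


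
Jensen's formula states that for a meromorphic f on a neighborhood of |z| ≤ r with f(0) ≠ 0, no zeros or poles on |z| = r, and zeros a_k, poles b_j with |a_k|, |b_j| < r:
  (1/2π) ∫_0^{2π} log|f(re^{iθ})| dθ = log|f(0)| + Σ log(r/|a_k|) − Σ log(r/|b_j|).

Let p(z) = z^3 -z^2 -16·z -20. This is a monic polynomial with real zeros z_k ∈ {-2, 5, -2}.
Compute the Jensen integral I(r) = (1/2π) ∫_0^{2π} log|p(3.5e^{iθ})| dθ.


Zeros: -2, -2, 5; r = 3.5.
Inside |z| < r: -2, -2. Outside (|z| ≥ r): 5.
p(0) = -20, so log|p(0)| = log(20) = 2.9957.
Apply Jensen: I(r) = log|p(0)| + Σ_k log(r/|z_k|), summed over zeros inside |z| < r.
  log(r/|z_k|) for z_k = -2: log(3.5/2) = 0.5596
  log(r/|z_k|) for z_k = -2: log(3.5/2) = 0.5596
  Outside zeros (5) contribute nothing to the Jensen sum.
Sum over inside zeros: 1.1192.
I(r) = log|p(0)| + (inside sum) = 2.9957 + 1.1192 = 4.1150.
Note: since some zeros are outside |z| ≤ r, the simplified n·log(r) form does NOT apply — only the inside zeros contribute.

I(r) ≈ 4.1150.


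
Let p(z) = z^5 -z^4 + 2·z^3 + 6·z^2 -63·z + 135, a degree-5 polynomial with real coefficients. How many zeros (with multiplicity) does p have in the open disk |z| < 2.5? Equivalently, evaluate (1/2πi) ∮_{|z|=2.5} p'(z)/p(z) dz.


The zeros of p are: (2 + 1i), (2 - 1i), (0 + 3i), (0 - 3i), -3.
Their magnitudes are: 2.236, 2.236, 3, 3, 3.
Zeros with |z| < R = 2.5: (2 + 1i), (2 - 1i).
Count = 2.
By the argument principle, (1/2πi) ∮_{|z|=R} p'(z)/p(z) dz equals exactly this count.

Number of zeros inside |z| < 2.5: 2.


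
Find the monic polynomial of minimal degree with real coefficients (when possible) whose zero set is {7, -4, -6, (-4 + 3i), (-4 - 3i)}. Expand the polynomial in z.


The polynomial is p(z) = ∏_{α ∈ S} (z − α), where S = {7, -4, -6, (-4 + 3i), (-4 - 3i)}.
Expanding the product yields: p(z) = z^5 + 11·z^4 + 3·z^3 -461·z^2 -2494·z -4200.
Note conjugate pairs combine to real quadratics: (z − (-4+3i))(z − (-4−3i)) = z² + 8z + 25.
The resulting polynomial has degree 5 and real coefficients as required.

p(z) = z^5 + 11·z^4 + 3·z^3 -461·z^2 -2494·z -4200.


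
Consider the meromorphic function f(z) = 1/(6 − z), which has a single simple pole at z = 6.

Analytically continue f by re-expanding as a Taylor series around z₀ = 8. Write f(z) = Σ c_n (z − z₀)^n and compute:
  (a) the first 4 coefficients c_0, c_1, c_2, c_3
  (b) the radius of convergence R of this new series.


Let w = z − z₀, so z = z₀ + w.
Then 6 − z = 6 − (z₀ + w) = (6 − z₀) − w = -2 − w.
f(z) = 1/(-2 − w) = (1/(-2)) · 1/(1 − w/(-2)) = Σ_{n≥0} w^n / (-2)^(n+1).
So c_n = 1/(-2)^(n+1):
  c_0 = 1/(-2)^1 = -1/2.
  c_1 = 1/(-2)^2 = 1/4.
  c_2 = 1/(-2)^3 = -1/8.
  c_3 = 1/(-2)^4 = 1/16.
The series is valid for |w/d| < 1, i.e. |z − z₀| < |d|.
Radius of convergence: R = |6 − z₀| = |-2| = 2 (distance from z₀ to the singularity z = 6).

c_0 = -1/2, c_1 = 1/4, c_2 = -1/8, c_3 = 1/16; R = 2.


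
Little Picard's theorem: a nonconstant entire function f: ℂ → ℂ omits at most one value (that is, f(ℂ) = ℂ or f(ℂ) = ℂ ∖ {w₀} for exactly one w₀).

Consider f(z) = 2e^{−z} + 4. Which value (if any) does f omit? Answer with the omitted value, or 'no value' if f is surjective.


Little Picard bounds the complement of f(ℂ) to at most one point.
e^{−z} is never zero on ℂ, so 2·e^{−z} takes every value in ℂ ∖ {0}. Adding 4 shifts the range to ℂ ∖ {4}. Thus f omits exactly the value 4.

Omitted value: 4.


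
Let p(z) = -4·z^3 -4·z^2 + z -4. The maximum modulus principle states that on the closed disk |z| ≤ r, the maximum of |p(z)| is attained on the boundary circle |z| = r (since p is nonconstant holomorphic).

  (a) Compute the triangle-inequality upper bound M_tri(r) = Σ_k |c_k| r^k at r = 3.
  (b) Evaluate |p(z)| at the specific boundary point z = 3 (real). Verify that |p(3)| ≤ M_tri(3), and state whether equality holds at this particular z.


Coefficients: c_0 = -4, c_1 = 1, c_2 = -4, c_3 = -4. Radius r = 3.
Part (a). Triangle bound: M_tri(r) = Σ_k |c_k| r^k
  = |-4|·3^0 + |1|·3^1 + |-4|·3^2 + |-4|·3^3
  = 4 + 3 + 36 + 108 = 151.
This bounds M(r) := max_{|z|=r} |p(z)| from above; equality holds iff all terms c_k z^k can be made to align in phase at a single z on |z|=r.
Part (b). At z = 3 (real, on the circle |z| = r):
  p(3) = (-4)·3^0 + (1)·3^1 + (-4)·3^2 + (-4)·3^3 = -145.
  |p(3)| = 145.
Check: |p(3)| = 145 ≤ 151 = M_tri(3). ✓ Equality does not hold at z = 3 (the coefficients have mixed signs, so the terms do not all align in phase there).

M_tri(3) = 151; |p(3)| = 145; equality at z=3: no.


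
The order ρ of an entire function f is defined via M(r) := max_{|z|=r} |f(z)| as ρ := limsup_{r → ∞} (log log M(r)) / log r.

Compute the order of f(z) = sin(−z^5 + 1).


Write sin(w) = (e^{iw} ± e^{−iw})/(2 or 2i), so |sin(w)| ≤ e^{|w|}. With w = −z^5 + 1, |w| ≤ 1r^5 + 1 on |z|=r, giving M(r) ≤ e^{1r^5 + 1} and ρ ≤ 5. For the lower bound, choose z on |z|=r with -1z^5 purely imaginary of modulus 1r^5; then |sin(−z^5 + 1)| grows like e^{1r^5}/2, so ρ ≥ 5. Hence ρ = 5.
Therefore ρ = 5.

Order ρ = 5.


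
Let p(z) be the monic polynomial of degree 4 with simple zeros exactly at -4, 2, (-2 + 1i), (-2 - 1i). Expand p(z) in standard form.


The polynomial is p(z) = ∏_{α ∈ S} (z − α), where S = {-4, 2, (-2 + 1i), (-2 - 1i)}.
Expanding the product yields: p(z) = z^4 + 6·z^3 + 5·z^2 -22·z -40.
Note conjugate pairs combine to real quadratics: (z − (-2+1i))(z − (-2−1i)) = z² + 4z + 5.
The resulting polynomial has degree 4 and real coefficients as required.

p(z) = z^4 + 6·z^3 + 5·z^2 -22·z -40.


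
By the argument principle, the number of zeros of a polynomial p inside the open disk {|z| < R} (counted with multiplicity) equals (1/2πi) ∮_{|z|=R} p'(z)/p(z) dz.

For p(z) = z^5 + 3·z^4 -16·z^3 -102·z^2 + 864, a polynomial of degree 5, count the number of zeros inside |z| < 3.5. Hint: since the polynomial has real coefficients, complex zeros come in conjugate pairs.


The zeros of p are: 4, -4, 3, (-3 + 3i), (-3 - 3i).
Their magnitudes are: 4, 4, 3, 4.243, 4.243.
Zeros with |z| < R = 3.5: 3.
Count = 1.
By the argument principle, (1/2πi) ∮_{|z|=R} p'(z)/p(z) dz equals exactly this count.

Number of zeros inside |z| < 3.5: 1.


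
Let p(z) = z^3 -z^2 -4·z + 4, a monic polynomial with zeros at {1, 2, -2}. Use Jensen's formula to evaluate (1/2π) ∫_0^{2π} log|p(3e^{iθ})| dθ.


Zeros: -2, 1, 2; r = 3.
Inside |z| < r: -2, 1, 2. Outside (|z| ≥ r): ∅.
p(0) = 4, so log|p(0)| = log(4) = 1.3863.
Apply Jensen: I(r) = log|p(0)| + Σ_k log(r/|z_k|), summed over zeros inside |z| < r.
  log(r/|z_k|) for z_k = 1: log(3/1) = 1.0986
  log(r/|z_k|) for z_k = 2: log(3/2) = 0.4055
  log(r/|z_k|) for z_k = -2: log(3/2) = 0.4055
Sum over inside zeros: 1.9095.
I(r) = log|p(0)| + (inside sum) = 1.3863 + 1.9095 = 3.2958.
Closed form (all zeros inside, monic): I(r) = n·log(r) = 3·log(3) = 3.2958. ✓

I(r) ≈ 3.2958.
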